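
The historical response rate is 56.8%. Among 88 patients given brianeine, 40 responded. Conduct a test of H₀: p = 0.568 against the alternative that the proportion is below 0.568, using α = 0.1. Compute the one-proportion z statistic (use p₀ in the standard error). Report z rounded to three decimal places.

p̂ = 40/88 ≈ 0.45455.
SE = √(p₀(1−p₀)/n) = √(0.24538/88) = 0.05280.
z = (0.45455 − 0.568)/0.05280 = -0.11345/0.05280 = -2.149.
p-value = P(Z < -2.149) ≈ 0.0158; since p < α = 0.1, reject H₀.

z = -2.149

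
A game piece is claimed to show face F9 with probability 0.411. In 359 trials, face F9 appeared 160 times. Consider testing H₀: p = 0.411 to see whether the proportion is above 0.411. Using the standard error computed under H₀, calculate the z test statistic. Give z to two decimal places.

z = 1.34

p̂ = 160/359 ≈ 0.44568.
Under H₀, SE = √(0.411·0.589/359) = √(0.000674315) = 0.02597.
z = (0.44568 − 0.411)/0.02597 = 0.03468/0.02597 = 1.34.
p-value = P(Z > 1.336) ≈ 0.0908.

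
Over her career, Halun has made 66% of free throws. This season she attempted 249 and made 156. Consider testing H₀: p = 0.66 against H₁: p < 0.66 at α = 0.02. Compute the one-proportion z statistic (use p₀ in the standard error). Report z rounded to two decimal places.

z = -1.12

p̂ = 156/249 ≈ 0.6265.
SE = √(p₀(1−p₀)/n) = √(0.2244/249) = 0.0300.
z = (0.6265 − 0.66)/0.0300 = -0.0335/0.0300 = -1.12.
p-value = P(Z < -1.116) ≈ 0.1323; since p > α = 0.02, fail to reject H₀.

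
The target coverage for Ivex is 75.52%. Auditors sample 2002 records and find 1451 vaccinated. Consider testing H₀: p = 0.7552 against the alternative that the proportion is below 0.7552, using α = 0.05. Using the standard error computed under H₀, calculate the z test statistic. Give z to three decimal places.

z = -3.166

p̂ = 1451/2002 ≈ 0.724775.
Standard error under H₀: √(0.7552×0.2448/2002) = 0.009610.
z = (0.724775 − 0.7552)/0.009610 = -0.030425/0.009610 = -3.166.
p-value = P(Z < -3.166) ≈ 0.0008, so at α = 0.05 we reject H₀.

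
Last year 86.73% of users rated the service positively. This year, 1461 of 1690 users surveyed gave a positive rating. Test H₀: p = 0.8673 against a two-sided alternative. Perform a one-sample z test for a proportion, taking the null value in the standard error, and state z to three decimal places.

p̂ = 1461/1690 ≈ 0.864497.
Standard error under H₀: √(0.8673×0.1327/1690) = 0.008252.
z = (0.864497 − 0.8673)/0.008252 = -0.002803/0.008252 = -0.340.
p-value = 2·P(Z > 0.340) ≈ 0.7341.

z = -0.340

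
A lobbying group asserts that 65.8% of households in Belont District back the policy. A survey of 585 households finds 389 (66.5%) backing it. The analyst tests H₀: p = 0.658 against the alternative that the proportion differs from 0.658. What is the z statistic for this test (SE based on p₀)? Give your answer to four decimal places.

p̂ = 389/585 = 0.664957.
Standard error under H₀: √(0.658×0.342/585) = 0.019613.
z = (0.664957 − 0.658)/0.019613 = 0.006957/0.019613 = 0.3547.

z = 0.3547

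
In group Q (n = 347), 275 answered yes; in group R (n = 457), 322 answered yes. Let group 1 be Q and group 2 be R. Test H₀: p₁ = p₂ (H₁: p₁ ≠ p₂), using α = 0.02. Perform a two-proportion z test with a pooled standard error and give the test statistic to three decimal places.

z = 2.824

p̂₁ = 275/347 ≈ 0.79251, p̂₂ = 322/457 ≈ 0.70460.
Pooled p̂ = (275+322)/(347+457) = 597/804 = 0.74254.
SE = √(p̂(1−p̂)(1/n₁+1/n₂)) = √(0.74254·0.25746·0.00507003) = √(0.000969266) = 0.03113.
z = (0.79251 − 0.70460)/0.03113 = 0.08791/0.03113 = 2.824.
p-value = 2·P(Z > 2.824) ≈ 0.0047. With α = 0.02, reject H₀.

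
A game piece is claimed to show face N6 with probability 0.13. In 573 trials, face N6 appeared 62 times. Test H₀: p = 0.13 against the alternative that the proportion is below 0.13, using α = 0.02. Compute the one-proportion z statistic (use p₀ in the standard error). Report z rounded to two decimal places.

z = -1.55

p̂ = 62/573 ≈ 0.10820.
SE = √(p₀(1−p₀)/n) = √(0.1131/573) = 0.01405.
z = (0.10820 − 0.13)/0.01405 = -0.02180/0.01405 = -1.55.
p-value = P(Z < -1.552) ≈ 0.0604. With α = 0.02, fail to reject H₀.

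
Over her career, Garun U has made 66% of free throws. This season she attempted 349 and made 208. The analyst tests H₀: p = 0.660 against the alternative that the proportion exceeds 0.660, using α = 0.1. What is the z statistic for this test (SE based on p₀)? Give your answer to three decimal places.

p̂ = 208/349 = 0.59599.
Under H₀, SE = √(0.66·0.34/349) = √(0.00064298) = 0.02536.
z = (0.59599 − 0.66)/0.02536 = -0.06401/0.02536 = -2.524.
p-value = P(Z > -2.524) ≈ 0.9942, so at α = 0.1 we fail to reject H₀.

z = -2.524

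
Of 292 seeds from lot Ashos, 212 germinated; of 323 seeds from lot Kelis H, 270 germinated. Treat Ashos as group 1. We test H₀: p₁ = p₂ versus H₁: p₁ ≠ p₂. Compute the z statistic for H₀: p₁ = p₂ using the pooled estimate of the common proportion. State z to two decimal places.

p̂₁ = 212/292 ≈ 0.7260, p̂₂ = 270/323 ≈ 0.8359.
Pooled p̂ = (212+270)/(292+323) = 482/615 = 0.7837.
SE = √(p̂(1−p̂)(1/n₁+1/n₂)) = √(0.7837·0.2163·0.00652063) = √(0.00110519) = 0.0332.
z = (0.7260 − 0.8359)/0.0332 = -0.1099/0.0332 = -3.31.

z = -3.31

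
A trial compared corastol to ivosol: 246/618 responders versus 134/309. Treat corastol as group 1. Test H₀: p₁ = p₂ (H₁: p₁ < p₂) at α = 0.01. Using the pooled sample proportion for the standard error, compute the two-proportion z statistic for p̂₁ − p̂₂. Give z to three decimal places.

p̂₁ = 246/618 ≈ 0.39806, p̂₂ = 134/309 ≈ 0.43366.
Pooled p̂ = (246+134)/(618+309) = 380/927 = 0.40992.
SE = √(p̂(1−p̂)(1/n₁+1/n₂)) = √(0.40992·0.59008·0.00485437) = √(0.00117421) = 0.03427.
z = (0.39806 − 0.43366)/0.03427 = -0.03560/0.03427 = -1.039.
p-value = P(Z < -1.039) ≈ 0.1494; since p > α = 0.01, fail to reject H₀.

z = -1.039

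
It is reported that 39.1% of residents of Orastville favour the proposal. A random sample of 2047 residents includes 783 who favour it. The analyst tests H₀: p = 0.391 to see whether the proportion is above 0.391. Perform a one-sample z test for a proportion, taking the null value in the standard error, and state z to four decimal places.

p̂ = 783/2047 = 0.382511.
Under H₀, SE = √(0.391·0.609/2047) = √(0.000116326) = 0.010785.
z = (0.382511 − 0.391)/0.010785 = -0.008489/0.010785 = -0.7871.
p-value = P(Z > -0.787) ≈ 0.7844.

z = -0.7871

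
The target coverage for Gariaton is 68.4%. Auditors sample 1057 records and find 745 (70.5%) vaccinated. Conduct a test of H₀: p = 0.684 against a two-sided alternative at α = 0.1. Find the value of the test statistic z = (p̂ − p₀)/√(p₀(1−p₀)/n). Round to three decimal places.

p̂ = 745/1057 ≈ 0.70482.
Under H₀, SE = √(0.684·0.316/1057) = √(0.000204488) = 0.01430.
z = (0.70482 − 0.684)/0.01430 = 0.02082/0.01430 = 1.456.
Two-sided p-value ≈ 2·Φ(−1.456) = 0.1453. With α = 0.1, fail to reject H₀.

z = 1.456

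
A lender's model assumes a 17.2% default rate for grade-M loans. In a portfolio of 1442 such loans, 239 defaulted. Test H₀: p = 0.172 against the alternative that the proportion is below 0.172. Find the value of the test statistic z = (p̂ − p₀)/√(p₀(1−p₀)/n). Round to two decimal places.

z = -0.63

p̂ = 239/1442 ≈ 0.16574.
Under H₀, SE = √(0.172·0.828/1442) = √(9.87628e-05) = 0.00994.
z = (0.16574 − 0.172)/0.00994 = -0.00626/0.00994 = -0.63.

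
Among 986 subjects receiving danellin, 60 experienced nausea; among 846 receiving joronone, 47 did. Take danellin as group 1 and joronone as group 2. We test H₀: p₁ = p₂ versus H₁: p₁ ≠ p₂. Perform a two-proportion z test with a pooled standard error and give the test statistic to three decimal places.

p̂₁ = 60/986 ≈ 0.060852, p̂₂ = 47/846 ≈ 0.055556.
Pooled p̂ = (60+47)/(986+846) = 107/1832 = 0.058406.
SE = √(p̂(1−p̂)(1/n₁+1/n₂)) = √(0.058406·0.941594·0.00219623) = √(0.000120781) = 0.010990.
z = (0.060852 − 0.055556)/0.010990 = 0.005296/0.010990 = 0.482.
p-value = 2·P(Z > 0.482) ≈ 0.6299.

z = 0.482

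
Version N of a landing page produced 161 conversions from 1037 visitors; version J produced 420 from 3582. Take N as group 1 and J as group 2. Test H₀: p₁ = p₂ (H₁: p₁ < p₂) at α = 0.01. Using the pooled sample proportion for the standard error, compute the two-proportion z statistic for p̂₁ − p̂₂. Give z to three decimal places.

z = 3.250

p̂₁ = 161/1037 = 0.155256, p̂₂ = 420/3582 = 0.117253.
Pooled p̂ = (161+420)/(1037+3582) = 581/4619 = 0.125785.
SE = √(p̂(1−p̂)(1/n₁+1/n₂)) = √(0.125785·0.874215·0.00124349) = √(0.000136738) = 0.011694.
z = (0.155256 − 0.117253)/0.011694 = 0.038003/0.011694 = 3.250.
p-value = P(Z < 3.250) ≈ 0.9994. With α = 0.01, fail to reject H₀.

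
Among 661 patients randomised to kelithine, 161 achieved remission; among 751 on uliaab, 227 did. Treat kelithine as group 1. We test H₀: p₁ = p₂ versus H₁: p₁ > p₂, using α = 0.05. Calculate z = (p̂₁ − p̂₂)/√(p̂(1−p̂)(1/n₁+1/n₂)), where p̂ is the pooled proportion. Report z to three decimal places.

z = -2.465

p̂₁ = 161/661 = 0.24357, p̂₂ = 227/751 = 0.30226.
Pooled p̂ = (161+227)/(661+751) = 388/1412 = 0.27479.
SE = √(0.199279 × 0.00284442) = 0.02381.
z = (0.24357 − 0.30226)/0.02381 = -0.05869/0.02381 = -2.465.
p-value = P(Z > -2.465) ≈ 0.9932; since p > α = 0.05, fail to reject H₀.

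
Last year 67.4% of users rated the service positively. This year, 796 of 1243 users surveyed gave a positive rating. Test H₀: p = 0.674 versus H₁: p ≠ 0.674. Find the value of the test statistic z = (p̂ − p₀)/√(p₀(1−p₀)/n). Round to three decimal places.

p̂ = 796/1243 = 0.640386.
Under H₀, SE = √(0.674·0.326/1243) = √(0.000176769) = 0.013295.
z = (0.640386 − 0.674)/0.013295 = -0.033614/0.013295 = -2.528.
p-value = 2·P(Z > 2.528) ≈ 0.0115.

z = -2.528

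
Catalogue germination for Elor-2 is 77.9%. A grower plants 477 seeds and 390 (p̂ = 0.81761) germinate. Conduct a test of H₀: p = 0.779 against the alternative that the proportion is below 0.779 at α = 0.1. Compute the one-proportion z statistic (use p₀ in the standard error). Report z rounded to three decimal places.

z = 2.032

p̂ = 390/477 = 0.81761.
SE = √(p₀(1−p₀)/n) = √(0.17216/477) = 0.01900.
z = (0.81761 − 0.779)/0.01900 = 0.03861/0.01900 = 2.032.
p-value = P(Z < 2.032) ≈ 0.9789; since p > α = 0.1, fail to reject H₀.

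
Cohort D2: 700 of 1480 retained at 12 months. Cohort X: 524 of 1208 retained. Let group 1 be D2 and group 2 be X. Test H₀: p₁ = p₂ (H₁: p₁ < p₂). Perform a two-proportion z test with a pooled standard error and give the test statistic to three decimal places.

p̂₁ = 700/1480 ≈ 0.47297, p̂₂ = 524/1208 ≈ 0.43377.
Pooled p̂ = (700+524)/(1480+1208) = 1224/2688 = 0.45536.
SE = √(p̂(1−p̂)(1/n₁+1/n₂)) = √(0.45536·0.54464·0.00150349) = √(0.000372876) = 0.01931.
z = (0.47297 − 0.43377)/0.01931 = 0.03920/0.01931 = 2.030.

z = 2.030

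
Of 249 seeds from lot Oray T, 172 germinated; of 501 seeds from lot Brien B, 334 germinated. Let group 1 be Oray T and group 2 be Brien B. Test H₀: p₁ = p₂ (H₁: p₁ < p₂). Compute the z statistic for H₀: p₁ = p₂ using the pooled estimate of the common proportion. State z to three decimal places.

p̂₁ = 172/249 = 0.69076, p̂₂ = 334/501 = 0.66667.
Pooled p̂ = (172+334)/(249+501) = 506/750 = 0.67467.
SE = √(0.219492 × 0.00601207) = 0.03633.
z = (0.69076 − 0.66667)/0.03633 = 0.02409/0.03633 = 0.663.
p-value = P(Z < 0.663) ≈ 0.7464.

z = 0.663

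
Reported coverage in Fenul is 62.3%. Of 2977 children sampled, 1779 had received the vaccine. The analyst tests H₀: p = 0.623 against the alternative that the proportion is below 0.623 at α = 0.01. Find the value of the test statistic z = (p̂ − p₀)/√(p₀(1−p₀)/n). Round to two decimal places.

z = -2.86

p̂ = 1779/2977 ≈ 0.59758.
SE = √(p₀(1−p₀)/n) = √(0.23487/2977) = 0.00888.
z = (0.59758 − 0.623)/0.00888 = -0.02542/0.00888 = -2.86.
p-value = P(Z < -2.862) ≈ 0.0021, so at α = 0.01 we reject H₀.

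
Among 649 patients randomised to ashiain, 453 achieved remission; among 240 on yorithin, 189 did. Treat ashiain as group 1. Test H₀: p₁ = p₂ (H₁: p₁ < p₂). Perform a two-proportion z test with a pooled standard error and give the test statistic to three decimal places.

p̂₁ = 453/649 ≈ 0.69800, p̂₂ = 189/240 ≈ 0.78750.
Pooled p̂ = (453+189)/(649+240) = 642/889 = 0.72216.
SE = √(p̂(1−p̂)(1/n₁+1/n₂)) = √(0.72216·0.27784·0.0057075) = √(0.00114518) = 0.03384.
z = (0.69800 − 0.78750)/0.03384 = -0.08950/0.03384 = -2.645.

z = -2.645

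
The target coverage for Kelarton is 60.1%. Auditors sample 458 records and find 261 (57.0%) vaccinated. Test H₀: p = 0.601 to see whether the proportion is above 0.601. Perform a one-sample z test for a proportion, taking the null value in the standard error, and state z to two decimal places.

p̂ = 261/458 = 0.5699.
SE = √(p₀(1−p₀)/n) = √(0.2398/458) = 0.0229.
z = (0.5699 − 0.601)/0.0229 = -0.0311/0.0229 = -1.36.
p-value = P(Z > -1.361) ≈ 0.9132.

z = -1.36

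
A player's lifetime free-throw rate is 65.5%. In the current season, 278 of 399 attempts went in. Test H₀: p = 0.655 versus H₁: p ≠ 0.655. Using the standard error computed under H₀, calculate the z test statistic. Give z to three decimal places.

z = 1.754

p̂ = 278/399 = 0.69674.
SE = √(p₀(1−p₀)/n) = √(0.22597/399) = 0.02380.
z = (0.69674 − 0.655)/0.02380 = 0.04174/0.02380 = 1.754.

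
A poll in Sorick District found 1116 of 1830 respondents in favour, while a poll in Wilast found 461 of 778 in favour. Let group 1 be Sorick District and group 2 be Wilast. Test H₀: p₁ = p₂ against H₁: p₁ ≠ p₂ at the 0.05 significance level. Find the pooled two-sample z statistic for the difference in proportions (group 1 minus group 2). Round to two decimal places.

z = 0.83

p̂₁ = 1116/1830 = 0.6098, p̂₂ = 461/778 = 0.5925.
Pooled p̂ = (1116+461)/(1830+778) = 1577/2608 = 0.6047.
SE = √(0.239043 × 0.0018318) = 0.0209.
z = (0.6098 − 0.5925)/0.0209 = 0.0173/0.0209 = 0.83.
p-value = 2·P(Z > 0.826) ≈ 0.4086, so at α = 0.05 we fail to reject H₀.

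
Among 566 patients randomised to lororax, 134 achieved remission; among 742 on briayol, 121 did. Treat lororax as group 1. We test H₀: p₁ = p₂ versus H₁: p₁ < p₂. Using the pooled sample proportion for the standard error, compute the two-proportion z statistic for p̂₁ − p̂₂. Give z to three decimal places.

z = 3.332

p̂₁ = 134/566 ≈ 0.23675, p̂₂ = 121/742 ≈ 0.16307.
Pooled p̂ = (134+121)/(566+742) = 255/1308 = 0.19495.
SE = √(p̂(1−p̂)(1/n₁+1/n₂)) = √(0.19495·0.80505·0.00311449) = √(0.00048881) = 0.02211.
z = (0.23675 − 0.16307)/0.02211 = 0.07368/0.02211 = 3.332.
p-value = P(Z < 3.332) ≈ 0.9996.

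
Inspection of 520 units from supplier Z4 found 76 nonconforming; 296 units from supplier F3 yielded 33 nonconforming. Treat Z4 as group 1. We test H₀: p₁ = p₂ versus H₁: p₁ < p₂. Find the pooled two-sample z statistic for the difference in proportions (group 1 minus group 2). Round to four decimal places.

z = 1.3996

p̂₁ = 76/520 = 0.146154, p̂₂ = 33/296 = 0.111486.
Pooled p̂ = (76+33)/(520+296) = 109/816 = 0.133578.
SE = √(0.115735 × 0.00530146) = 0.024770.
z = (0.146154 − 0.111486)/0.024770 = 0.034668/0.024770 = 1.3996.
p-value = P(Z < 1.400) ≈ 0.9192.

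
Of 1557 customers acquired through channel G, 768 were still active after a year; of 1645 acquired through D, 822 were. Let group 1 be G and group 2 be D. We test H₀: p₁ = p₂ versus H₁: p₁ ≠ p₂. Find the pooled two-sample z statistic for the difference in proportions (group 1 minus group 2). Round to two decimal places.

z = -0.36

p̂₁ = 768/1557 = 0.4933, p̂₂ = 822/1645 = 0.4997.
Pooled p̂ = (768+822)/(1557+1645) = 1590/3202 = 0.4966.
SE = √(0.249988 × 0.00125016) = 0.0177.
z = (0.4933 − 0.4997)/0.0177 = -0.0064/0.0177 = -0.36.
p-value = 2·P(Z > 0.364) ≈ 0.7157.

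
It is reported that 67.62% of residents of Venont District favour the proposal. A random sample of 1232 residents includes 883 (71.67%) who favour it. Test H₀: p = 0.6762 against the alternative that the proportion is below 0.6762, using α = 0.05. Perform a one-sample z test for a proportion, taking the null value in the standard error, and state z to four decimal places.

z = 3.0395

p̂ = 883/1232 = 0.7167208.
Standard error under H₀: √(0.6762×0.3238/1232) = 0.0133312.
z = (0.7167208 − 0.6762)/0.0133312 = 0.0405208/0.0133312 = 3.0395.
p-value = P(Z < 3.040) ≈ 0.9988; since p > α = 0.05, fail to reject H₀.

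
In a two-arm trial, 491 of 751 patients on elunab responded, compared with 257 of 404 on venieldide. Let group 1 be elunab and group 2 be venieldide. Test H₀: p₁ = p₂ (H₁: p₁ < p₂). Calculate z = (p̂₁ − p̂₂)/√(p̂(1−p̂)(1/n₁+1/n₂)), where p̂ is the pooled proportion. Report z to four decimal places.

z = 0.5990

p̂₁ = 491/751 = 0.653795, p̂₂ = 257/404 = 0.636139.
Pooled p̂ = (491+257)/(751+404) = 748/1155 = 0.647619.
SE = √(p̂(1−p̂)(1/n₁+1/n₂)) = √(0.647619·0.352381·0.00380681) = √(0.000868746) = 0.029474.
z = (0.653795 − 0.636139)/0.029474 = 0.017656/0.029474 = 0.5990.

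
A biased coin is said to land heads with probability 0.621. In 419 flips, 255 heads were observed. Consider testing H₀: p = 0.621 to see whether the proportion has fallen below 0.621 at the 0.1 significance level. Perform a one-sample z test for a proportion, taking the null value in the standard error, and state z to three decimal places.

p̂ = 255/419 = 0.60859.
Standard error under H₀: √(0.621×0.379/419) = 0.02370.
z = (0.60859 − 0.621)/0.02370 = -0.01241/0.02370 = -0.524.
p-value = P(Z < -0.524) ≈ 0.3003, so at α = 0.1 we fail to reject H₀.

z = -0.524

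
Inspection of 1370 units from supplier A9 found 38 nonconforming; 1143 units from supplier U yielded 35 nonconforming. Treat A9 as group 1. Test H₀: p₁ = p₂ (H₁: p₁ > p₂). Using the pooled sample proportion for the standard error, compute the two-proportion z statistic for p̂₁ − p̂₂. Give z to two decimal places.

p̂₁ = 38/1370 = 0.0277, p̂₂ = 35/1143 = 0.0306.
Pooled p̂ = (38+35)/(1370+1143) = 73/2513 = 0.0290.
SE = √(0.0282051 × 0.00160482) = 0.0067.
z = (0.0277 − 0.0306)/0.0067 = -0.0029/0.0067 = -0.43.
p-value = P(Z > -0.429) ≈ 0.6659.

z = -0.43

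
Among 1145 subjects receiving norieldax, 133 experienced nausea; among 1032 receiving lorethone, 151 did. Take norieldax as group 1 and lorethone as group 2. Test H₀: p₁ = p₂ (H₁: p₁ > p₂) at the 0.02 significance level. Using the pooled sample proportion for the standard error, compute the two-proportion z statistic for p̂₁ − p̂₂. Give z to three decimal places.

p̂₁ = 133/1145 = 0.11616, p̂₂ = 151/1032 = 0.14632.
Pooled p̂ = (133+151)/(1145+1032) = 284/2177 = 0.13045.
SE = √(0.113436 × 0.00184235) = 0.01446.
z = (0.11616 − 0.14632)/0.01446 = -0.03016/0.01446 = -2.086.
p-value = P(Z > -2.086) ≈ 0.9815; since p > α = 0.02, fail to reject H₀.

z = -2.086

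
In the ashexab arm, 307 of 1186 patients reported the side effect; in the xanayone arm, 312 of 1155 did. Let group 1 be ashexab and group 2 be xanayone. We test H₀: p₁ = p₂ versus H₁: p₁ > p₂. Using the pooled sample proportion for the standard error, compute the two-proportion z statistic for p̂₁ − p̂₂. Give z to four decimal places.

z = -0.6185

p̂₁ = 307/1186 ≈ 0.258853, p̂₂ = 312/1155 ≈ 0.270130.
Pooled p̂ = (307+312)/(1186+1155) = 619/2341 = 0.264417.
SE = √(p̂(1−p̂)(1/n₁+1/n₂)) = √(0.264417·0.735583·0.00170897) = √(0.000332396) = 0.018232.
z = (0.258853 − 0.270130)/0.018232 = -0.011277/0.018232 = -0.6185.
p-value = P(Z > -0.619) ≈ 0.7319.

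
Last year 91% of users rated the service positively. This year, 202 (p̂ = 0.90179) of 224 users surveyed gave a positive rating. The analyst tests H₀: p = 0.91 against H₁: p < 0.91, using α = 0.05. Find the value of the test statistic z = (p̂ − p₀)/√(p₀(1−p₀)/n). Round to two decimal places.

z = -0.43

p̂ = 202/224 = 0.9018.
SE = √(p₀(1−p₀)/n) = √(0.0819/224) = 0.0191.
z = (0.9018 − 0.91)/0.0191 = -0.0082/0.0191 = -0.43.
p-value = P(Z < -0.430) ≈ 0.3337. With α = 0.05, fail to reject H₀.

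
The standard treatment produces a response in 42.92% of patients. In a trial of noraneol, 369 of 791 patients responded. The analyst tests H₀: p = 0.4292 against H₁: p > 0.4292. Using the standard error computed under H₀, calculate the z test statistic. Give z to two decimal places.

p̂ = 369/791 ≈ 0.4665.
Standard error under H₀: √(0.4292×0.5708/791) = 0.0176.
z = (0.4665 − 0.4292)/0.0176 = 0.0373/0.0176 = 2.12.

z = 2.12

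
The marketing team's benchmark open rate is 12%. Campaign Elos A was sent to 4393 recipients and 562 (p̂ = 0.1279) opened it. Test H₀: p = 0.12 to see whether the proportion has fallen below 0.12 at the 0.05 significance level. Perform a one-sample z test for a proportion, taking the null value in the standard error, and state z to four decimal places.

p̂ = 562/4393 ≈ 0.127931.
SE = √(p₀(1−p₀)/n) = √(0.1056/4393) = 0.004903.
z = (0.127931 − 0.12)/0.004903 = 0.007931/0.004903 = 1.6176.
p-value = P(Z < 1.618) ≈ 0.9471; since p > α = 0.05, fail to reject H₀.

z = 1.6176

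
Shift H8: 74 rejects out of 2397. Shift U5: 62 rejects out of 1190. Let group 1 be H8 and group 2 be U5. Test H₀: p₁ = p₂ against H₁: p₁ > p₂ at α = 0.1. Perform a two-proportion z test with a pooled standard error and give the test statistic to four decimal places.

z = -3.1344

p̂₁ = 74/2397 ≈ 0.030872, p̂₂ = 62/1190 ≈ 0.052101.
Pooled p̂ = (74+62)/(2397+1190) = 136/3587 = 0.037915.
SE = √(0.0364772 × 0.00125752) = 0.006773.
z = (0.030872 − 0.052101)/0.006773 = -0.021229/0.006773 = -3.1344.
p-value = P(Z > -3.134) ≈ 0.9991. With α = 0.1, fail to reject H₀.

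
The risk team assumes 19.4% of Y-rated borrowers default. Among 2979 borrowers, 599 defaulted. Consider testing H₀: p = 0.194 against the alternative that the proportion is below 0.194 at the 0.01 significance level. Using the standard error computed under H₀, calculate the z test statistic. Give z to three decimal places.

z = 0.976

p̂ = 599/2979 = 0.201074.
Under H₀, SE = √(0.194·0.806/2979) = √(5.24888e-05) = 0.007245.
z = (0.201074 − 0.194)/0.007245 = 0.007074/0.007245 = 0.976.
p-value = P(Z < 0.976) ≈ 0.8356, so at α = 0.01 we fail to reject H₀.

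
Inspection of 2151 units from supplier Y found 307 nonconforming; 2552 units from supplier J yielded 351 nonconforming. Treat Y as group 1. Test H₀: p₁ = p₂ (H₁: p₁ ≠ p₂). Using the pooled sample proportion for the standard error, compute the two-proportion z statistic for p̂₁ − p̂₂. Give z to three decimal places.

p̂₁ = 307/2151 = 0.142724, p̂₂ = 351/2552 = 0.137539.
Pooled p̂ = (307+351)/(2151+2552) = 658/4703 = 0.139911.
SE = √(0.120336 × 0.00085675) = 0.010154.
z = (0.142724 − 0.137539)/0.010154 = 0.005185/0.010154 = 0.511.

z = 0.511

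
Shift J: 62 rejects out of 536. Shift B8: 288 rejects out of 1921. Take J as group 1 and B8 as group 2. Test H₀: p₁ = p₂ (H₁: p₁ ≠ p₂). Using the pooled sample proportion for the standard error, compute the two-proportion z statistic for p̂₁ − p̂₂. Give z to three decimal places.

p̂₁ = 62/536 ≈ 0.11567, p̂₂ = 288/1921 ≈ 0.14992.
Pooled p̂ = (62+288)/(536+1921) = 350/2457 = 0.14245.
SE = √(0.122158 × 0.00238623) = 0.01707.
z = (0.11567 − 0.14992)/0.01707 = -0.03425/0.01707 = -2.006.

z = -2.006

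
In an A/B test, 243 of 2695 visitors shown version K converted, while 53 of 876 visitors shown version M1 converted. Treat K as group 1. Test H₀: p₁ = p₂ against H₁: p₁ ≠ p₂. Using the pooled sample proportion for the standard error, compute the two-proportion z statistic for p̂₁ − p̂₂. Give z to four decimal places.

p̂₁ = 243/2695 = 0.0901670, p̂₂ = 53/876 = 0.0605023.
Pooled p̂ = (243+53)/(2695+876) = 296/3571 = 0.0828899.
SE = √(p̂(1−p̂)(1/n₁+1/n₂)) = √(0.0828899·0.9171101·0.00151261) = √(0.000114987) = 0.0107232.
z = (0.0901670 − 0.0605023)/0.0107232 = 0.0296647/0.0107232 = 2.7664.
Two-sided p-value ≈ 2·Φ(−2.766) = 0.0057.

z = 2.7664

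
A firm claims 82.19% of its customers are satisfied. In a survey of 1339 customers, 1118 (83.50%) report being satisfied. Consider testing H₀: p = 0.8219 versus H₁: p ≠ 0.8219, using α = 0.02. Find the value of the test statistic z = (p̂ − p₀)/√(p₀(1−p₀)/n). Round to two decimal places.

p̂ = 1118/1339 ≈ 0.8350.
Standard error under H₀: √(0.8219×0.1781/1339) = 0.0105.
z = (0.8350 − 0.8219)/0.0105 = 0.0131/0.0105 = 1.25.
Two-sided p-value ≈ 2·Φ(−1.248) = 0.2119; since p > α = 0.02, fail to reject H₀.

z = 1.25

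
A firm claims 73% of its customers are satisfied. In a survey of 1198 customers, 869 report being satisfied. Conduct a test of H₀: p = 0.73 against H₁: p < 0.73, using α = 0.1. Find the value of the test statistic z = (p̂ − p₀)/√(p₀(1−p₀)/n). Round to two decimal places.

z = -0.36

p̂ = 869/1198 = 0.7254.
SE = √(p₀(1−p₀)/n) = √(0.1971/1198) = 0.0128.
z = (0.7254 − 0.73)/0.0128 = -0.0046/0.0128 = -0.36.
p-value = P(Z < -0.361) ≈ 0.3592. With α = 0.1, fail to reject H₀.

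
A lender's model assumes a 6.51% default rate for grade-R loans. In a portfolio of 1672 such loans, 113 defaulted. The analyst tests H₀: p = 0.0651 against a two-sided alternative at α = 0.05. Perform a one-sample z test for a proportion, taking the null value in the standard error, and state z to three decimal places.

z = 0.412

p̂ = 113/1672 ≈ 0.067584.
Under H₀, SE = √(0.0651·0.9349/1672) = √(3.64007e-05) = 0.006033.
z = (0.067584 − 0.0651)/0.006033 = 0.002484/0.006033 = 0.412.
Two-sided p-value ≈ 2·Φ(−0.412) = 0.6806, so at α = 0.05 we fail to reject H₀.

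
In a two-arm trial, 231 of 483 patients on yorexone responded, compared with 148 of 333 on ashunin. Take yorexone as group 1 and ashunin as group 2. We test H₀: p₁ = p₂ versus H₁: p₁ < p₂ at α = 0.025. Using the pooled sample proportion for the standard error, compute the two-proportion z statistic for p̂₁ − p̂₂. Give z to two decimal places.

z = 0.95

p̂₁ = 231/483 ≈ 0.4783, p̂₂ = 148/333 ≈ 0.4444.
Pooled p̂ = (231+148)/(483+333) = 379/816 = 0.4645.
SE = √(p̂(1−p̂)(1/n₁+1/n₂)) = √(0.4645·0.5355·0.0050734) = √(0.00126194) = 0.0355.
z = (0.4783 − 0.4444)/0.0355 = 0.0339/0.0355 = 0.95.
p-value = P(Z < 0.952) ≈ 0.8294; since p > α = 0.025, fail to reject H₀.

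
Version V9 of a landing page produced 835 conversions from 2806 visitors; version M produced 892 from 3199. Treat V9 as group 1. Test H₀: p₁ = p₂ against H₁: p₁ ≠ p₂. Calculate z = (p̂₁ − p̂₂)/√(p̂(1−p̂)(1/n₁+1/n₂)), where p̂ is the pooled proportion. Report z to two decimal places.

z = 1.60

p̂₁ = 835/2806 ≈ 0.29758, p̂₂ = 892/3199 ≈ 0.27884.
Pooled p̂ = (835+892)/(2806+3199) = 1727/6005 = 0.28759.
SE = √(0.204884 × 0.000668977) = 0.01171.
z = (0.29758 − 0.27884)/0.01171 = 0.01874/0.01171 = 1.60.
Two-sided p-value ≈ 2·Φ(−1.601) = 0.1095.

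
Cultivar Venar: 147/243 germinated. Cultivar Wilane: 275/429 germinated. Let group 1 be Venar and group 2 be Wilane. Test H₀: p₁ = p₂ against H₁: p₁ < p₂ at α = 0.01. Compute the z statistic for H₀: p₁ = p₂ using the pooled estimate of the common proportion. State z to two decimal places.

z = -0.93

p̂₁ = 147/243 = 0.6049, p̂₂ = 275/429 = 0.6410.
Pooled p̂ = (147+275)/(243+429) = 422/672 = 0.6280.
SE = √(0.233622 × 0.00644623) = 0.0388.
z = (0.6049 − 0.6410)/0.0388 = -0.0361/0.0388 = -0.93.
p-value = P(Z < -0.930) ≈ 0.1762; since p > α = 0.01, fail to reject H₀.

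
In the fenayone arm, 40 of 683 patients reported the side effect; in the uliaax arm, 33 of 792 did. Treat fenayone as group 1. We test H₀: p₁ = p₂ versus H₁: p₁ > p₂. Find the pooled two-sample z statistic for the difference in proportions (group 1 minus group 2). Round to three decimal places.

z = 1.492

p̂₁ = 40/683 = 0.05857, p̂₂ = 33/792 = 0.04167.
Pooled p̂ = (40+33)/(683+792) = 73/1475 = 0.04949.
SE = √(0.0470421 × 0.00272676) = 0.01133.
z = (0.05857 − 0.04167)/0.01133 = 0.01690/0.01133 = 1.492.
p-value = P(Z > 1.492) ≈ 0.0678.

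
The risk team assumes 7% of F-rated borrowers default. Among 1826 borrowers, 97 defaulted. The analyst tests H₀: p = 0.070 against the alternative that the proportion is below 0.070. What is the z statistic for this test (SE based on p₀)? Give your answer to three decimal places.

z = -2.827

p̂ = 97/1826 = 0.05312.
Standard error under H₀: √(0.07×0.93/1826) = 0.00597.
z = (0.05312 − 0.07)/0.00597 = -0.01688/0.00597 = -2.827.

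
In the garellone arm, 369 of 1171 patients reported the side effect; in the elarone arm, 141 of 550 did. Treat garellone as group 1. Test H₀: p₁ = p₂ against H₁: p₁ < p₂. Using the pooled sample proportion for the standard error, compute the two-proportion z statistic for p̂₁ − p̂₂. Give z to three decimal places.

z = 2.489

p̂₁ = 369/1171 = 0.31512, p̂₂ = 141/550 = 0.25636.
Pooled p̂ = (369+141)/(1171+550) = 510/1721 = 0.29634.
SE = √(p̂(1−p̂)(1/n₁+1/n₂)) = √(0.29634·0.70366·0.00267215) = √(0.000557204) = 0.02361.
z = (0.31512 − 0.25636)/0.02361 = 0.05876/0.02361 = 2.489.
p-value = P(Z < 2.489) ≈ 0.9936.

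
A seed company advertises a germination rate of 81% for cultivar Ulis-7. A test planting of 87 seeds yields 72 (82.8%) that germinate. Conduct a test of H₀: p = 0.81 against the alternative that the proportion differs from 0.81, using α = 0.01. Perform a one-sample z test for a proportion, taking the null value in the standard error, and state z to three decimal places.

p̂ = 72/87 ≈ 0.82759.
Under H₀, SE = √(0.81·0.19/87) = √(0.00176897) = 0.04206.
z = (0.82759 − 0.81)/0.04206 = 0.01759/0.04206 = 0.418.
p-value = 2·P(Z > 0.418) ≈ 0.6759; since p > α = 0.01, fail to reject H₀.

z = 0.418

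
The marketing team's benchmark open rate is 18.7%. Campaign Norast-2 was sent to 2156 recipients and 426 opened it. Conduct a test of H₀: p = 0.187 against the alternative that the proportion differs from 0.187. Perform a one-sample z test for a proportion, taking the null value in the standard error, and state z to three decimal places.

p̂ = 426/2156 ≈ 0.19759.
SE = √(p₀(1−p₀)/n) = √(0.15203/2156) = 0.00840.
z = (0.19759 − 0.187)/0.00840 = 0.01059/0.00840 = 1.261.

z = 1.261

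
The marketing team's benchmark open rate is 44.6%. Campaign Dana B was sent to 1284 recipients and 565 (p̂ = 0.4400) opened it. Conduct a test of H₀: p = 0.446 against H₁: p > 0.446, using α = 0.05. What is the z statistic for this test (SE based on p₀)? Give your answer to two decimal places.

z = -0.43

p̂ = 565/1284 ≈ 0.4400.
SE = √(p₀(1−p₀)/n) = √(0.24708/1284) = 0.0139.
z = (0.4400 − 0.446)/0.0139 = -0.0060/0.0139 = -0.43.
p-value = P(Z > -0.430) ≈ 0.6665. With α = 0.05, fail to reject H₀.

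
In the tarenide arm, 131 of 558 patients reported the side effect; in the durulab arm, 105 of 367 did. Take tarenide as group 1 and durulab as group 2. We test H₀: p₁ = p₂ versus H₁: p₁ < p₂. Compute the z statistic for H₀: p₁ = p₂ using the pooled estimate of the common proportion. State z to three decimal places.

z = -1.752

p̂₁ = 131/558 ≈ 0.23477, p̂₂ = 105/367 ≈ 0.28610.
Pooled p̂ = (131+105)/(558+367) = 236/925 = 0.25514.
SE = √(p̂(1−p̂)(1/n₁+1/n₂)) = √(0.25514·0.74486·0.00451691) = √(0.000858399) = 0.02930.
z = (0.23477 − 0.28610)/0.02930 = -0.05133/0.02930 = -1.752.
p-value = P(Z < -1.752) ≈ 0.0399.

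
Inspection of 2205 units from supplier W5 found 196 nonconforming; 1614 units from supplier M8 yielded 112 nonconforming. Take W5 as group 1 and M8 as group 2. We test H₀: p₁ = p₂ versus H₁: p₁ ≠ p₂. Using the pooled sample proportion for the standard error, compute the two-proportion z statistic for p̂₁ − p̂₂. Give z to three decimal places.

z = 2.186

p̂₁ = 196/2205 ≈ 0.08889, p̂₂ = 112/1614 ≈ 0.06939.
Pooled p̂ = (196+112)/(2205+1614) = 308/3819 = 0.08065.
SE = √(p̂(1−p̂)(1/n₁+1/n₂)) = √(0.08065·0.91935·0.00107309) = √(7.95646e-05) = 0.00892.
z = (0.08889 − 0.06939)/0.00892 = 0.01950/0.00892 = 2.186.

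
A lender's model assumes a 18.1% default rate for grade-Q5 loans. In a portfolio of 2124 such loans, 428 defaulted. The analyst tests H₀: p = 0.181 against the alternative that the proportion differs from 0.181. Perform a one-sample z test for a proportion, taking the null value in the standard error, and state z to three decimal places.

z = 2.455

p̂ = 428/2124 ≈ 0.201507.
SE = √(p₀(1−p₀)/n) = √(0.14824/2124) = 0.008354.
z = (0.201507 − 0.181)/0.008354 = 0.020507/0.008354 = 2.455.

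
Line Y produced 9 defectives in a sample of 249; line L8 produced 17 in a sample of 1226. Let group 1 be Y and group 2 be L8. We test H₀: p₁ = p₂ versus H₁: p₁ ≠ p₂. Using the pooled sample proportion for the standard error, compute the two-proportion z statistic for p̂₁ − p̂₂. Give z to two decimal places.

z = 2.44

p̂₁ = 9/249 ≈ 0.0361, p̂₂ = 17/1226 ≈ 0.0139.
Pooled p̂ = (9+17)/(249+1226) = 26/1475 = 0.0176.
SE = √(0.0173164 × 0.00483172) = 0.0091.
z = (0.0361 − 0.0139)/0.0091 = 0.0222/0.0091 = 2.44.
Two-sided p-value ≈ 2·Φ(−2.436) = 0.0149.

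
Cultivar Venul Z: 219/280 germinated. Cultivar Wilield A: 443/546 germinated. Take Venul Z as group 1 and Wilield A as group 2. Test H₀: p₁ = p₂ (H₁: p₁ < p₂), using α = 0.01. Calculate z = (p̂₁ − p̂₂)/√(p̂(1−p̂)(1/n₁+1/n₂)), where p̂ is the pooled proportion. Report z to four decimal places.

p̂₁ = 219/280 = 0.782143, p̂₂ = 443/546 = 0.811355.
Pooled p̂ = (219+443)/(280+546) = 662/826 = 0.801453.
SE = √(p̂(1−p̂)(1/n₁+1/n₂)) = √(0.801453·0.198547·0.00540293) = √(0.000859748) = 0.029321.
z = (0.782143 − 0.811355)/0.029321 = -0.029212/0.029321 = -0.9963.
p-value = P(Z < -0.996) ≈ 0.1596, so at α = 0.01 we fail to reject H₀.

z = -0.9963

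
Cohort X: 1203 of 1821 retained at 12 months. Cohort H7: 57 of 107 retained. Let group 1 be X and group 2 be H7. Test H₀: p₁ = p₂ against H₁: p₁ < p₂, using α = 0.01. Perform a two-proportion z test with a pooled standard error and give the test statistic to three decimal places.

z = 2.702

p̂₁ = 1203/1821 = 0.660626, p̂₂ = 57/107 = 0.532710.
Pooled p̂ = (1203+57)/(1821+107) = 1260/1928 = 0.653527.
SE = √(p̂(1−p̂)(1/n₁+1/n₂)) = √(0.653527·0.346473·0.00989494) = √(0.00224051) = 0.047334.
z = (0.660626 − 0.532710)/0.047334 = 0.127916/0.047334 = 2.702.
p-value = P(Z < 2.702) ≈ 0.9966. With α = 0.01, fail to reject H₀.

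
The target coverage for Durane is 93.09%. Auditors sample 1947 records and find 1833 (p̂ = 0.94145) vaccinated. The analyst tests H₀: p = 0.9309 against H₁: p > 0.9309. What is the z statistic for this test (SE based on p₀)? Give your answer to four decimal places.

z = 1.8352

p̂ = 1833/1947 = 0.9414484.
Under H₀, SE = √(0.9309·0.0691/1947) = √(3.30381e-05) = 0.0057479.
z = (0.9414484 − 0.9309)/0.0057479 = 0.0105484/0.0057479 = 1.8352.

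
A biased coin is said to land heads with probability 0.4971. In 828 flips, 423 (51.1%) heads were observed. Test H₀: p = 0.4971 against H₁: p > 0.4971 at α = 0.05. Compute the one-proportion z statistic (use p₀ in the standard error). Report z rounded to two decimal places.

p̂ = 423/828 ≈ 0.5109.
Standard error under H₀: √(0.4971×0.5029/828) = 0.0174.
z = (0.5109 − 0.4971)/0.0174 = 0.0138/0.0174 = 0.79.
p-value = P(Z > 0.792) ≈ 0.2140; since p > α = 0.05, fail to reject H₀.

z = 0.79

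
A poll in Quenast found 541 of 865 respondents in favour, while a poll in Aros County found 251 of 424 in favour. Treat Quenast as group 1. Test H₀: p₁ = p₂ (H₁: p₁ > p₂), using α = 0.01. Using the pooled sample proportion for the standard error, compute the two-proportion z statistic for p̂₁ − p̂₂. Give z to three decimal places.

z = 1.159

p̂₁ = 541/865 ≈ 0.62543, p̂₂ = 251/424 ≈ 0.59198.
Pooled p̂ = (541+251)/(865+424) = 792/1289 = 0.61443.
SE = √(p̂(1−p̂)(1/n₁+1/n₂)) = √(0.61443·0.38557·0.00351456) = √(0.00083262) = 0.02886.
z = (0.62543 − 0.59198)/0.02886 = 0.03345/0.02886 = 1.159.
p-value = P(Z > 1.159) ≈ 0.1232. With α = 0.01, fail to reject H₀.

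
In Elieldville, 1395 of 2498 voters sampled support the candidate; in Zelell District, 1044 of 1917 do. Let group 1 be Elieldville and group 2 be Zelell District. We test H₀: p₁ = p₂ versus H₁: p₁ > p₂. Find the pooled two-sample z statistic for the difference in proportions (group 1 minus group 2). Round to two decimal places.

p̂₁ = 1395/2498 = 0.55845, p̂₂ = 1044/1917 = 0.54460.
Pooled p̂ = (1395+1044)/(2498+1917) = 2439/4415 = 0.55243.
SE = √(p̂(1−p̂)(1/n₁+1/n₂)) = √(0.55243·0.44757·0.000921969) = √(0.000227957) = 0.01510.
z = (0.55845 − 0.54460)/0.01510 = 0.01385/0.01510 = 0.92.

z = 0.92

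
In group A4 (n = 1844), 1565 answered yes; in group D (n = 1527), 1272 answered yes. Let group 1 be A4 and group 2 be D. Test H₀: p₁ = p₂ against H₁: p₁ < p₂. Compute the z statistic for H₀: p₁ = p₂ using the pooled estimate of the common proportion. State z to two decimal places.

z = 1.24

p̂₁ = 1565/1844 ≈ 0.84870, p̂₂ = 1272/1527 ≈ 0.83301.
Pooled p̂ = (1565+1272)/(1844+1527) = 2837/3371 = 0.84159.
SE = √(0.133316 × 0.00119718) = 0.01263.
z = (0.84870 − 0.83301)/0.01263 = 0.01569/0.01263 = 1.24.
p-value = P(Z < 1.242) ≈ 0.8929.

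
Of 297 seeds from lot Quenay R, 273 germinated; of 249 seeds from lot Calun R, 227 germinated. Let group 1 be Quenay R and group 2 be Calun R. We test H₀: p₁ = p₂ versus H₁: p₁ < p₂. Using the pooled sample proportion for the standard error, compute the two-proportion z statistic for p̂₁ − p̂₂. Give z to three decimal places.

z = 0.316

p̂₁ = 273/297 ≈ 0.91919, p̂₂ = 227/249 ≈ 0.91165.
Pooled p̂ = (273+227)/(297+249) = 500/546 = 0.91575.
SE = √(0.0771512 × 0.00738307) = 0.02387.
z = (0.91919 − 0.91165)/0.02387 = 0.00754/0.02387 = 0.316.
p-value = P(Z < 0.316) ≈ 0.6241.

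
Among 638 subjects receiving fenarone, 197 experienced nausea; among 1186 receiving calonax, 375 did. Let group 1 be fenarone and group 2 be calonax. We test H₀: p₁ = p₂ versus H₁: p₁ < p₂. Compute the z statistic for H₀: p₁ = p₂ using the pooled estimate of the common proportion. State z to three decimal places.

z = -0.325

p̂₁ = 197/638 ≈ 0.30878, p̂₂ = 375/1186 ≈ 0.31619.
Pooled p̂ = (197+375)/(638+1186) = 572/1824 = 0.31360.
SE = √(p̂(1−p̂)(1/n₁+1/n₂)) = √(0.31360·0.68640·0.00241057) = √(0.000518884) = 0.02278.
z = (0.30878 − 0.31619)/0.02278 = -0.00741/0.02278 = -0.325.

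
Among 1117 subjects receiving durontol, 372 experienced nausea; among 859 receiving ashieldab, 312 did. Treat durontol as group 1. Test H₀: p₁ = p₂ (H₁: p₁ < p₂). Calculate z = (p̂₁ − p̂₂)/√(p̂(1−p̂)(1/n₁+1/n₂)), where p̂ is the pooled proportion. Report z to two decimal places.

z = -1.40

p̂₁ = 372/1117 ≈ 0.3330, p̂₂ = 312/859 ≈ 0.3632.
Pooled p̂ = (372+312)/(1117+859) = 684/1976 = 0.3462.
SE = √(p̂(1−p̂)(1/n₁+1/n₂)) = √(0.3462·0.6538·0.0020594) = √(0.000466107) = 0.0216.
z = (0.3330 − 0.3632)/0.0216 = -0.0302/0.0216 = -1.40.
p-value = P(Z < -1.398) ≈ 0.0811.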